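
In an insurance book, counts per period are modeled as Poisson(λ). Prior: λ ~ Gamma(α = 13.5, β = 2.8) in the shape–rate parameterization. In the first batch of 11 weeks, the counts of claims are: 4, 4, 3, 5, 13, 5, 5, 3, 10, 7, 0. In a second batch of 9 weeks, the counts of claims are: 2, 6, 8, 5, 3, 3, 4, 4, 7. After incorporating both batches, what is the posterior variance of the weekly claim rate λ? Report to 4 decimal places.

0.2203

With a Gamma(shape α, rate β) prior, the Poisson likelihood is conjugate: the posterior is Gamma(α + ΣXᵢ, β + n).
Batch 1: sum of counts S = 59 over n = 11 weeks.
After batch 1: Gamma(α+S, β+n) = Gamma(13.5+59, 2.8+11) = Gamma(72.5, 13.8).
Batch 2: sum of counts S = 42 over n = 9 weeks.
After batch 2: Gamma(α+S, β+n) = Gamma(72.5+42, 13.8+9) = Gamma(114.5, 22.8).
Var = α/β² = 114.5/22.8² = 0.2203.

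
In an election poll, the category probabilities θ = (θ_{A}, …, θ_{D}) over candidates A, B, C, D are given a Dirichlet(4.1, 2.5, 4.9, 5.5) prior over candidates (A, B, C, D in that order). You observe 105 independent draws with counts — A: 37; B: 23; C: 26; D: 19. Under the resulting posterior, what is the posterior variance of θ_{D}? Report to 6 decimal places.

The Dirichlet prior is conjugate to the Multinomial likelihood: each posterior αⱼ = prior αⱼ + observed count nⱼ.
Posterior concentration: (41.1, 25.5, 30.9, 24.5), total = 122.0.
Var[θ_j] = α_j(Σα−α_j)/((Σα)²(Σα+1)) = 24.5·97.5/(122.0²·123.0) = 0.001305.

0.001305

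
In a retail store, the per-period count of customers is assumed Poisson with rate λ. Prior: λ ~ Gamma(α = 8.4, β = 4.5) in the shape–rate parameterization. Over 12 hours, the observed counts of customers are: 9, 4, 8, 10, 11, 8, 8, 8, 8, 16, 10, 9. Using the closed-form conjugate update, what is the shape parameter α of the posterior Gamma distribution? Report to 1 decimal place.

117.4

With a Gamma(shape α, rate β) prior, the Poisson likelihood is conjugate: the posterior is Gamma(α + ΣXᵢ, β + n).
Sum of counts S = 109 over n = 12 hours.
Posterior: Gamma(α+S, β+n) = Gamma(8.4+109, 4.5+12) = Gamma(117.4, 16.5).
Posterior α = 117.4.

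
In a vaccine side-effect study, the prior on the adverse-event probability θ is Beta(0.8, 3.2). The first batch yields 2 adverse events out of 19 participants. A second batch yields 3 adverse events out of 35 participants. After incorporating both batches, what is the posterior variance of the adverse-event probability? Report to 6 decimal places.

0.001525

The Beta prior is conjugate to a Binomial/Bernoulli likelihood; the update adds successes to α and failures to β.
After batch 1: Beta(0.8+2, 3.2+17) = Beta(2.8, 20.2).
After batch 2: Beta(2.8+3, 20.2+32) = Beta(5.8, 52.2).
Var = αβ/((α+β)²(α+β+1)) = 5.8·52.2/(58.0²·59.0) = 0.001525.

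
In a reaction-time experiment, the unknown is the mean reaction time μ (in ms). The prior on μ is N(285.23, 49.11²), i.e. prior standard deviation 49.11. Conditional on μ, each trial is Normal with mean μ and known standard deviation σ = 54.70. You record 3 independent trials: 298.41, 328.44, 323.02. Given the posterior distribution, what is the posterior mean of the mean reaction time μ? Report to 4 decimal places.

For Normal data with known variance σ², a Normal(μ₀, σ₀²) prior on μ is conjugate. Posterior precision = 1/σ₀² + n/σ²; posterior mean is the precision-weighted average of μ₀ and x̄.
Σxᵢ = 298.41 + 328.44 + 323.02 = 949.87, so n·x̄ = 949.87.
σ₀² = 49.11² = 2411.7921, σ² = 54.70² = 2992.09; σ² + n·σ₀² = 2992.09 + 3·2411.7921 = 10227.4663.
Posterior mean = (μ₀/σ₀² + n·x̄/σ²)/(1/σ₀² + n/σ²) = (σ²·μ₀ + σ₀²·n·x̄)/(σ² + n·σ₀²) = (2992.09·285.23 + 2411.7921·949.87)/10227.4663 = 3144322.792727/10227.4663 = 307.4391.

307.4391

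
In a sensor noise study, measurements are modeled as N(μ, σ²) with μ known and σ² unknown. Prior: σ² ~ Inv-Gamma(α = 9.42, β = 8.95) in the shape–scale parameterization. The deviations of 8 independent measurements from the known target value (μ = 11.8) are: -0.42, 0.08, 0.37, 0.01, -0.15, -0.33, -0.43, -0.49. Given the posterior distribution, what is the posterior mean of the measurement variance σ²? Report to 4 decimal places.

With known mean μ and an Inverse-Gamma(α, β) prior on σ², the Normal likelihood is conjugate: posterior is Inv-Gamma(α + n/2, β + Σ(xᵢ−μ)²/2).
Σ(xᵢ−μ)² = (-0.42)² + (0.08)² + (0.37)² + (0.01)² + (-0.15)² + (-0.33)² + (-0.43)² + (-0.49)² = 0.8762.
Posterior: Inv-Gamma(9.42 + 8/2, 8.95 + 0.8762/2) = Inv-Gamma(13.42, 9.38810).
E[σ²|data] = β/(α−1) = 9.38810/12.42 = 0.7559.

0.7559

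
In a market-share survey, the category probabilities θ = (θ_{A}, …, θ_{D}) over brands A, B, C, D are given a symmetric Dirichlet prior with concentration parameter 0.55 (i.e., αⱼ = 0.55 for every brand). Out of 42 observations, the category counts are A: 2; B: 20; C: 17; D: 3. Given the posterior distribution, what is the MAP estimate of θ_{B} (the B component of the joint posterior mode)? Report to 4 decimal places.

The Dirichlet prior is conjugate to the Multinomial likelihood: each posterior αⱼ = prior αⱼ + observed count nⱼ.
Posterior concentration: (2.55, 20.55, 17.55, 3.55), total = 44.20.
Joint mode component: (α_{B}−1)/(Σα−K) = 19.55/40.20 = 0.4863.

0.4863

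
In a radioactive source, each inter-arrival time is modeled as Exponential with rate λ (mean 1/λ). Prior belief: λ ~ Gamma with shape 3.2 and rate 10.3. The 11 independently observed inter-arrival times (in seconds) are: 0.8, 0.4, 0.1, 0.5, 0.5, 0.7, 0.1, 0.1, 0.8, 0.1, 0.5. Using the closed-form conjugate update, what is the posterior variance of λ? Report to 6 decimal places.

0.063961

With a Gamma(shape α, rate β) prior on the exponential rate λ, the posterior after n observations with total T = Σxᵢ is Gamma(α+n, β+T).
Sum of observations T = 4.6 seconds; n = 11.
Posterior: Gamma(3.2+11, 10.3+4.6) = Gamma(14.2, 14.9).
Var = α/β² = 0.063961.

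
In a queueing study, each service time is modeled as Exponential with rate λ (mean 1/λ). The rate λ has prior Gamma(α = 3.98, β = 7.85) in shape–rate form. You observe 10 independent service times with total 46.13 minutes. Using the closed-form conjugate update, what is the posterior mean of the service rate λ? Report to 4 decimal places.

0.2590

With a Gamma(shape α, rate β) prior on the exponential rate λ, the posterior after n observations with total T = Σxᵢ is Gamma(α+n, β+T).
Posterior: Gamma(3.98+10, 7.85+46.13) = Gamma(13.98, 53.98).
Posterior mean of λ = α/β = 13.98/53.98 = 0.2590.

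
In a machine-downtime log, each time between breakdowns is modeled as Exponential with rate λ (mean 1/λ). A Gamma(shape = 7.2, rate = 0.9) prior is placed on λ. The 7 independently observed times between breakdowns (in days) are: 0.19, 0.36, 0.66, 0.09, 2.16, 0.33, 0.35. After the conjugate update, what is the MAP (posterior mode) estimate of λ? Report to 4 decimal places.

With a Gamma(shape α, rate β) prior on the exponential rate λ, the posterior after n observations with total T = Σxᵢ is Gamma(α+n, β+T).
Sum of observations T = 4.14 days; n = 7.
Posterior: Gamma(7.2+7, 0.9+4.14) = Gamma(14.2, 5.04).
Mode = (α−1)/β = 2.6190.

2.6190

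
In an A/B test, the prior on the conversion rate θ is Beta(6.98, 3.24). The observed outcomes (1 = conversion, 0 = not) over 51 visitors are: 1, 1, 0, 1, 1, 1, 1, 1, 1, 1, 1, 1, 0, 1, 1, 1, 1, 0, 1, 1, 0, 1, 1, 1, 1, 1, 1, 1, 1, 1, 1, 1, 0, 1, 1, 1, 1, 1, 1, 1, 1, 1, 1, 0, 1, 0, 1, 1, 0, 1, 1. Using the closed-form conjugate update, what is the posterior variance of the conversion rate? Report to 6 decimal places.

0.002409

The Beta prior is conjugate to a Binomial/Bernoulli likelihood; the update adds successes to α and failures to β.
Posterior: Beta(α+k, β+n−k) = Beta(6.98+43, 3.24+8) = Beta(49.98, 11.24).
Var = αβ/((α+β)²(α+β+1)) = 49.98·11.24/(61.22²·62.22) = 0.002409.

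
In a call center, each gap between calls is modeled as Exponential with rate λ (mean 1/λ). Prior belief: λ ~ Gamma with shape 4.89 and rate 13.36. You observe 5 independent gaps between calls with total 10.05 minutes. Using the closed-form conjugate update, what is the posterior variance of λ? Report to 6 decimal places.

With a Gamma(shape α, rate β) prior on the exponential rate λ, the posterior after n observations with total T = Σxᵢ is Gamma(α+n, β+T).
Posterior: Gamma(4.89+5, 13.36+10.05) = Gamma(9.89, 23.41).
Var = α/β² = 0.018047.

0.018047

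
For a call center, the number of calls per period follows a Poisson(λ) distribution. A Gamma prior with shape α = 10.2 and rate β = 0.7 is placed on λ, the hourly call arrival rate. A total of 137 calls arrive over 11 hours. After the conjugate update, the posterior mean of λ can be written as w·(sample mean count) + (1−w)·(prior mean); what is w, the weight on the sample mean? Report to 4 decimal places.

With a Gamma(shape α, rate β) prior, the Poisson likelihood is conjugate: the posterior is Gamma(α + ΣXᵢ, β + n).
Posterior mean = (α₀+S)/(β₀+n) = [n/(β₀+n)]·(S/n) + [β₀/(β₀+n)]·(α₀/β₀), so only n and β₀ enter the weight.
Weight on data w = n/(β₀+n) = 11/(0.7+11) = 11/11.7 = 0.9402.

0.9402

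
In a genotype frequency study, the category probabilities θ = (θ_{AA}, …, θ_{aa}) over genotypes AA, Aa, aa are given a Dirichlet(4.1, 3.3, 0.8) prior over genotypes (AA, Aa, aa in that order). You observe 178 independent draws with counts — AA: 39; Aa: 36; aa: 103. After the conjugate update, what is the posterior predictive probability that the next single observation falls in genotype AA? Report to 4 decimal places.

The Dirichlet prior is conjugate to the Multinomial likelihood: each posterior αⱼ = prior αⱼ + observed count nⱼ.
Posterior concentration: (43.1, 39.3, 103.8), total = 186.2.
P(next = AA | data) = α_{AA}/Σα = 0.2315.

0.2315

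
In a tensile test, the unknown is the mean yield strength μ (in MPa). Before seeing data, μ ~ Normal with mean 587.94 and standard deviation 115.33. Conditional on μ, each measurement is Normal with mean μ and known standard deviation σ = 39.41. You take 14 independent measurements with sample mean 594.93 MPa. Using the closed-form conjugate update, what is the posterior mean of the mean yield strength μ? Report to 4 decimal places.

For Normal data with known variance σ², a Normal(μ₀, σ₀²) prior on μ is conjugate. Posterior precision = 1/σ₀² + n/σ²; posterior mean is the precision-weighted average of μ₀ and x̄.
n·x̄ = 14·594.93 = 8329.02.
σ₀² = 115.33² = 13301.0089, σ² = 39.41² = 1553.1481; σ² + n·σ₀² = 1553.1481 + 14·13301.0089 = 187767.2727.
Posterior mean = (μ₀/σ₀² + n·x̄/σ²)/(1/σ₀² + n/σ²) = (σ²·μ₀ + σ₀²·n·x̄)/(σ² + n·σ₀²) = (1553.1481·587.94 + 13301.0089·8329.02)/187767.2727 = 111697527.042192/187767.2727 = 594.8722.

594.8722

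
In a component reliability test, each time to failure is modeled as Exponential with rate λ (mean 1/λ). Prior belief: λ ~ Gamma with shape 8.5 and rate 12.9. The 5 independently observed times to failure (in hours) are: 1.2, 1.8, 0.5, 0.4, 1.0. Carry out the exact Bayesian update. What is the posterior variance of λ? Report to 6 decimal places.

With a Gamma(shape α, rate β) prior on the exponential rate λ, the posterior after n observations with total T = Σxᵢ is Gamma(α+n, β+T).
Sum of observations T = 4.9 hours; n = 5.
Posterior: Gamma(8.5+5, 12.9+4.9) = Gamma(13.5, 17.8).
Var = α/β² = 0.042608.

0.042608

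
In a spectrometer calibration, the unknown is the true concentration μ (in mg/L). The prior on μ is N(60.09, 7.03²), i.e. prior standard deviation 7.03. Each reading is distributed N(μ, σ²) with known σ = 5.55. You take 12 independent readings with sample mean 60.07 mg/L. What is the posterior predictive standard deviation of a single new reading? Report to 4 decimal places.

For Normal data with known variance σ², a Normal(μ₀, σ₀²) prior on μ is conjugate. Posterior precision = 1/σ₀² + n/σ²; posterior mean is the precision-weighted average of μ₀ and x̄.
σ₀² = 7.03² = 49.4209, σ² = 5.55² = 30.8025; σ² + n·σ₀² = 30.8025 + 12·49.4209 = 623.8533.
Posterior precision = 1/σ₀² + n/σ² = 1/49.4209 + 12/30.8025 = (σ² + n·σ₀²)/(σ₀²σ²) = 623.8533/(49.4209·30.8025); posterior variance σₙ² = σ₀²σ²/(σ² + n·σ₀²) = 49.4209·30.8025/623.8533 = 2.440137.
Predictive variance for one new observation = σₙ² + σ² = 49.4209·30.8025/623.8533 + 30.8025 = σ²·(σ₀² + 623.8533)/623.8533 = 30.8025·673.2742/623.8533 = 33.242637; SD = √(30.8025·673.2742/623.8533) = 5.7656.

5.7656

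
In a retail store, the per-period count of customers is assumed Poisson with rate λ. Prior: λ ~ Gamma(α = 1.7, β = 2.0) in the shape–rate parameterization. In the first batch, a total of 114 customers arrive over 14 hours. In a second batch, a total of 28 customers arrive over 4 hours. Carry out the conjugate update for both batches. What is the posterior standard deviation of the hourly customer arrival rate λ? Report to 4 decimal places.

0.5994

With a Gamma(shape α, rate β) prior, the Poisson likelihood is conjugate: the posterior is Gamma(α + ΣXᵢ, β + n).
After batch 1: Gamma(α+S, β+n) = Gamma(1.7+114, 2.0+14) = Gamma(115.7, 16.0).
After batch 2: Gamma(α+S, β+n) = Gamma(115.7+28, 16.0+4) = Gamma(143.7, 20.0).
SD = √α/β = √143.7/20.0 = 0.5994.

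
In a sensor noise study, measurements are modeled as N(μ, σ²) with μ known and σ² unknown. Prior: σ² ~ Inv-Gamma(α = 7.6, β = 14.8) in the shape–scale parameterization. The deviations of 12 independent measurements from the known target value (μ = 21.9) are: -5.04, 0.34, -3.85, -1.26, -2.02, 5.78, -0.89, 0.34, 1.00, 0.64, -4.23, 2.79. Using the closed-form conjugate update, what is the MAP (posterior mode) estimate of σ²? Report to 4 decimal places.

With known mean μ and an Inverse-Gamma(α, β) prior on σ², the Normal likelihood is conjugate: posterior is Inv-Gamma(α + n/2, β + Σ(xᵢ−μ)²/2).
Σ(xᵢ−μ)² = (-5.04)² + (0.34)² + (-3.85)² + (-1.26)² + (-2.02)² + (5.78)² + (-0.89)² + (0.34)² + (1.00)² + (0.64)² + (-4.23)² + (2.79)² = 107.4104.
Posterior: Inv-Gamma(7.6 + 12/2, 14.8 + 107.4104/2) = Inv-Gamma(13.60, 68.50520).
Mode = β/(α+1) = 68.50520/14.60 = 4.6921.

4.6921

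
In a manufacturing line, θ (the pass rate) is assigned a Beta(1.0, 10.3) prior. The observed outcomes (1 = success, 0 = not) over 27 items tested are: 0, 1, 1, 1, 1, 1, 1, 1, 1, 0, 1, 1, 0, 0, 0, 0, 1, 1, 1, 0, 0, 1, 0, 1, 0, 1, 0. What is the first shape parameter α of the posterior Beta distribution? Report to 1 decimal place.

17.0

The Beta prior is conjugate to a Binomial/Bernoulli likelihood; the update adds successes to α and failures to β.
Posterior: Beta(α+k, β+n−k) = Beta(1.0+16, 10.3+11) = Beta(17.0, 21.3).
Posterior α = 17.0.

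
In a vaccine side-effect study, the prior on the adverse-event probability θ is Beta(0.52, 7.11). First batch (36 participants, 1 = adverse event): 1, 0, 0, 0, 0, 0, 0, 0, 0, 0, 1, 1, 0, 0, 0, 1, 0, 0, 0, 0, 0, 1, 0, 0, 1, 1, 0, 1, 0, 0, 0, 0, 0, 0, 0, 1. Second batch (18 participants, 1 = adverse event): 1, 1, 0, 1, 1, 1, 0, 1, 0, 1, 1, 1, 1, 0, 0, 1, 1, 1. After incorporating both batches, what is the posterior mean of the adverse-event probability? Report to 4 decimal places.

The Beta prior is conjugate to a Binomial/Bernoulli likelihood; the update adds successes to α and failures to β.
After batch 1: Beta(0.52+9, 7.11+27) = Beta(9.52, 34.11).
After batch 2: Beta(9.52+13, 34.11+5) = Beta(22.52, 39.11).
Posterior mean = α/(α+β) = 22.52/61.63 = 0.3654.

0.3654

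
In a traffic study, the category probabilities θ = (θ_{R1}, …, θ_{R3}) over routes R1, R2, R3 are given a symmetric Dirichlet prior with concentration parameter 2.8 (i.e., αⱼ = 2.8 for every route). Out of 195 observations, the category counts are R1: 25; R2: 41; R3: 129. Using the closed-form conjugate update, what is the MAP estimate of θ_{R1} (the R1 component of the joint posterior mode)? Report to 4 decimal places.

0.1337

The Dirichlet prior is conjugate to the Multinomial likelihood: each posterior αⱼ = prior αⱼ + observed count nⱼ.
Posterior concentration: (27.8, 43.8, 131.8), total = 203.4.
Joint mode component: (α_{R1}−1)/(Σα−K) = 26.8/200.4 = 0.1337.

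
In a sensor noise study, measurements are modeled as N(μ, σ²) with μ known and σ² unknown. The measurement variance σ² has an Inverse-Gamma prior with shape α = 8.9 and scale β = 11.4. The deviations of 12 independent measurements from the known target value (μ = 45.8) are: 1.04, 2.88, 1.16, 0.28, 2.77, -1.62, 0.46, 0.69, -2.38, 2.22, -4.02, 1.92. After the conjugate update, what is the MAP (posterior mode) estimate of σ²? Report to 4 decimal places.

With known mean μ and an Inverse-Gamma(α, β) prior on σ², the Normal likelihood is conjugate: posterior is Inv-Gamma(α + n/2, β + Σ(xᵢ−μ)²/2).
Σ(xᵢ−μ)² = (1.04)² + (2.88)² + (1.16)² + (0.28)² + (2.77)² + (-1.62)² + (0.46)² + (0.69)² + (-2.38)² + (2.22)² + (-4.02)² + (1.92)² = 52.2246.
Posterior: Inv-Gamma(8.9 + 12/2, 11.4 + 52.2246/2) = Inv-Gamma(14.90, 37.51230).
Mode = β/(α+1) = 37.51230/15.90 = 2.3593.

2.3593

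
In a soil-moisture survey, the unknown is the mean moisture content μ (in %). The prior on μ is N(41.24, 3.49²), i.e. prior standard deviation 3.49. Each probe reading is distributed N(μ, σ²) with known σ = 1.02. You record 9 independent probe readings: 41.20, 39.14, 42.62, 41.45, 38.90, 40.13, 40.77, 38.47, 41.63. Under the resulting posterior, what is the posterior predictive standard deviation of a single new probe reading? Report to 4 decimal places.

For Normal data with known variance σ², a Normal(μ₀, σ₀²) prior on μ is conjugate. Posterior precision = 1/σ₀² + n/σ²; posterior mean is the precision-weighted average of μ₀ and x̄.
σ₀² = 3.49² = 12.1801, σ² = 1.02² = 1.0404; σ² + n·σ₀² = 1.0404 + 9·12.1801 = 110.6613.
Posterior precision = 1/σ₀² + n/σ² = 1/12.1801 + 9/1.0404 = (σ² + n·σ₀²)/(σ₀²σ²) = 110.6613/(12.1801·1.0404); posterior variance σₙ² = σ₀²σ²/(σ² + n·σ₀²) = 12.1801·1.0404/110.6613 = 0.114513.
Predictive variance for one new observation = σₙ² + σ² = 12.1801·1.0404/110.6613 + 1.0404 = σ²·(σ₀² + 110.6613)/110.6613 = 1.0404·122.8414/110.6613 = 1.154913; SD = √(1.0404·122.8414/110.6613) = 1.0747.

1.0747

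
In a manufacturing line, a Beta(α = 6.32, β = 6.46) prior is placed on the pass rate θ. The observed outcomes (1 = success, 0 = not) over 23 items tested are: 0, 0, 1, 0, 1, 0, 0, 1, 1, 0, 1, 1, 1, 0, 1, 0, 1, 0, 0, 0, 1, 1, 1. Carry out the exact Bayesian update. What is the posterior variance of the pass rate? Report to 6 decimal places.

The Beta prior is conjugate to a Binomial/Bernoulli likelihood; the update adds successes to α and failures to β.
Posterior: Beta(α+k, β+n−k) = Beta(6.32+12, 6.46+11) = Beta(18.32, 17.46).
Var = αβ/((α+β)²(α+β+1)) = 18.32·17.46/(35.78²·36.78) = 0.006793.

0.006793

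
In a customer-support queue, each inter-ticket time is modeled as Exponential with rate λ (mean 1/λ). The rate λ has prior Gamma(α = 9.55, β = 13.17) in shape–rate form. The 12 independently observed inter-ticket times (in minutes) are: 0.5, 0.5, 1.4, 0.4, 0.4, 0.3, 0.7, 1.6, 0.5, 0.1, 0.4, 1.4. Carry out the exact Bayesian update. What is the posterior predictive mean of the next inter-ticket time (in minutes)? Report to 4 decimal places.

With a Gamma(shape α, rate β) prior on the exponential rate λ, the posterior after n observations with total T = Σxᵢ is Gamma(α+n, β+T).
Sum of observations T = 8.2 minutes; n = 12.
Posterior: Gamma(9.55+12, 13.17+8.2) = Gamma(21.55, 21.37).
The predictive distribution for the next observation is Lomax; its mean is β/(α−1) = 21.37/20.55 = 1.0399.

1.0399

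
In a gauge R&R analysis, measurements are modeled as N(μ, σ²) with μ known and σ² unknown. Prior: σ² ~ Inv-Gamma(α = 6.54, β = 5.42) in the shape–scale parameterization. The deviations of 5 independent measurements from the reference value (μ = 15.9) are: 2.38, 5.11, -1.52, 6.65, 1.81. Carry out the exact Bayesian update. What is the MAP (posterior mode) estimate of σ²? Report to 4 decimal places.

4.6029

With known mean μ and an Inverse-Gamma(α, β) prior on σ², the Normal likelihood is conjugate: posterior is Inv-Gamma(α + n/2, β + Σ(xᵢ−μ)²/2).
Σ(xᵢ−μ)² = (2.38)² + (5.11)² + (-1.52)² + (6.65)² + (1.81)² = 81.5855.
Posterior: Inv-Gamma(6.54 + 5/2, 5.42 + 81.5855/2) = Inv-Gamma(9.04, 46.21275).
Mode = β/(α+1) = 46.21275/10.04 = 4.6029.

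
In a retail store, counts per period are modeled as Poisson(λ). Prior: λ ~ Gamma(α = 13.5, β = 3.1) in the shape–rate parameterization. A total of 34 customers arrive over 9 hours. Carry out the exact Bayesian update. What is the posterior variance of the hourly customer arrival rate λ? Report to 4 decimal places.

0.3244

With a Gamma(shape α, rate β) prior, the Poisson likelihood is conjugate: the posterior is Gamma(α + ΣXᵢ, β + n).
Posterior: Gamma(α+S, β+n) = Gamma(13.5+34, 3.1+9) = Gamma(47.5, 12.1).
Var = α/β² = 47.5/12.1² = 0.3244.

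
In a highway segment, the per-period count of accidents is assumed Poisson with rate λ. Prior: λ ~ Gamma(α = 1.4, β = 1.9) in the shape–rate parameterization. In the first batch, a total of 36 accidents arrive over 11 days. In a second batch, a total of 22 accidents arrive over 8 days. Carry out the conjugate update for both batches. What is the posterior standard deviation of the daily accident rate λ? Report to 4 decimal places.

With a Gamma(shape α, rate β) prior, the Poisson likelihood is conjugate: the posterior is Gamma(α + ΣXᵢ, β + n).
After batch 1: Gamma(α+S, β+n) = Gamma(1.4+36, 1.9+11) = Gamma(37.4, 12.9).
After batch 2: Gamma(α+S, β+n) = Gamma(37.4+22, 12.9+8) = Gamma(59.4, 20.9).
SD = √α/β = √59.4/20.9 = 0.3688.

0.3688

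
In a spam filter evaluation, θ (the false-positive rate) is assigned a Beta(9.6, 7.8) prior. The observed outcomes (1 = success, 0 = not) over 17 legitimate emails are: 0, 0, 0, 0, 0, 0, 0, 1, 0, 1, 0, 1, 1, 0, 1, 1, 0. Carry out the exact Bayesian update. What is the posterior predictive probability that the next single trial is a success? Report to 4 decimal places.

0.4535

The Beta prior is conjugate to a Binomial/Bernoulli likelihood; the update adds successes to α and failures to β.
Posterior: Beta(α+k, β+n−k) = Beta(9.6+6, 7.8+11) = Beta(15.6, 18.8).
For a single future Bernoulli trial, P(success | data) = α/(α+β) = 0.4535.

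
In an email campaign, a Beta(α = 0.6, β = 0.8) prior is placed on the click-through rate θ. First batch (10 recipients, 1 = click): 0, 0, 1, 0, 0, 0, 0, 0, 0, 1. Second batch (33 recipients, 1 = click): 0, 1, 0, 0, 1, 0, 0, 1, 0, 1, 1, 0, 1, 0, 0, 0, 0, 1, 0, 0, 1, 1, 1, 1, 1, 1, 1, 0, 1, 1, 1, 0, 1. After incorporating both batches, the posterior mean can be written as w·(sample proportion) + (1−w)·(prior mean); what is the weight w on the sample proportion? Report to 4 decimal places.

0.9685

The Beta prior is conjugate to a Binomial/Bernoulli likelihood; the update adds successes to α and failures to β.
Total number of recipients: n = 10 + 33 = 43.
Posterior mean = (α₀+k)/(α₀+β₀+n) = [n/(α₀+β₀+n)]·(k/n) + [(α₀+β₀)/(α₀+β₀+n)]·α₀/(α₀+β₀), so only n and the prior enter the weight.
The weight on the data is w = n/(α₀+β₀+n) = 43/(0.6+0.8+43) = 43/44.4 = 0.9685.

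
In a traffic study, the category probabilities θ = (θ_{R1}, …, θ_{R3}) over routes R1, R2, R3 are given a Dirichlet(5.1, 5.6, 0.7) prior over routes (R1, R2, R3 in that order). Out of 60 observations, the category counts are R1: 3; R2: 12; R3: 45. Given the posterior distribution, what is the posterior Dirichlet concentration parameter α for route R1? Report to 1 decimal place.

8.1

The Dirichlet prior is conjugate to the Multinomial likelihood: each posterior αⱼ = prior αⱼ + observed count nⱼ.
Posterior concentration: (8.1, 17.6, 45.7), total = 71.4.
α_{R1} = 5.1 + 3 = 8.1.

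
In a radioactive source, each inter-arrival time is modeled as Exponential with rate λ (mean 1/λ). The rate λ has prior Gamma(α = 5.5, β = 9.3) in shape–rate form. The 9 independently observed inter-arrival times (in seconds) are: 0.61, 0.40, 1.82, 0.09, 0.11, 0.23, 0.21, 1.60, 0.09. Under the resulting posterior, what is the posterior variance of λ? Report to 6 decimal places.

With a Gamma(shape α, rate β) prior on the exponential rate λ, the posterior after n observations with total T = Σxᵢ is Gamma(α+n, β+T).
Sum of observations T = 5.16 seconds; n = 9.
Posterior: Gamma(5.5+9, 9.3+5.16) = Gamma(14.5, 14.46).
Var = α/β² = 0.069348.

0.069348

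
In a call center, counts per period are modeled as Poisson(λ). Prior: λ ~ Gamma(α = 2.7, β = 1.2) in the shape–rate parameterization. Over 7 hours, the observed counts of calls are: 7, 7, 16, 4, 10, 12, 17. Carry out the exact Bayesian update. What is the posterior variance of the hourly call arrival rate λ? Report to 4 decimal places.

With a Gamma(shape α, rate β) prior, the Poisson likelihood is conjugate: the posterior is Gamma(α + ΣXᵢ, β + n).
Sum of counts S = 73 over n = 7 hours.
Posterior: Gamma(α+S, β+n) = Gamma(2.7+73, 1.2+7) = Gamma(75.7, 8.2).
Var = α/β² = 75.7/8.2² = 1.1258.

1.1258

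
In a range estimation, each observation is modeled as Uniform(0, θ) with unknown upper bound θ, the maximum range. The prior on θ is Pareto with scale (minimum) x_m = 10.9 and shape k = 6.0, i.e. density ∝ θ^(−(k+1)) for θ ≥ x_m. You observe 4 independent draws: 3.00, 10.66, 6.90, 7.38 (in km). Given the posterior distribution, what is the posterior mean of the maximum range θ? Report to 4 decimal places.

A Pareto(scale x_m, shape k) prior on the upper bound θ of Uniform(0, θ) is conjugate: posterior is Pareto(max(x_m, max xᵢ), k + n).
Sample maximum = 10.66; prior scale x_m = 10.9 → posterior scale = max = 10.90.
Posterior shape = 6.0 + 4 = 10.0.
E[θ|data] = k·x_m/(k−1) = 10.0·10.90/9.0 = 12.1111.

12.1111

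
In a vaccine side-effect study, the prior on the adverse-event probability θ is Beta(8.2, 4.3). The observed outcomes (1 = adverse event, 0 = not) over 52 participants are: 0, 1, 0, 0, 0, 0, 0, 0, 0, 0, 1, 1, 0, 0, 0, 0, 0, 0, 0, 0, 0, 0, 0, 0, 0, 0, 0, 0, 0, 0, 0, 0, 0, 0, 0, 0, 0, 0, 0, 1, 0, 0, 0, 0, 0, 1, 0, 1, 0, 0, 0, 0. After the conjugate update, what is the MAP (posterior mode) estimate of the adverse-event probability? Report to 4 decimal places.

0.2112

The Beta prior is conjugate to a Binomial/Bernoulli likelihood; the update adds successes to α and failures to β.
Posterior: Beta(α+k, β+n−k) = Beta(8.2+6, 4.3+46) = Beta(14.2, 50.3).
Mode of Beta(a,b) for a,b>1 is (a−1)/(a+b−2) = 13.2/62.5 = 0.2112.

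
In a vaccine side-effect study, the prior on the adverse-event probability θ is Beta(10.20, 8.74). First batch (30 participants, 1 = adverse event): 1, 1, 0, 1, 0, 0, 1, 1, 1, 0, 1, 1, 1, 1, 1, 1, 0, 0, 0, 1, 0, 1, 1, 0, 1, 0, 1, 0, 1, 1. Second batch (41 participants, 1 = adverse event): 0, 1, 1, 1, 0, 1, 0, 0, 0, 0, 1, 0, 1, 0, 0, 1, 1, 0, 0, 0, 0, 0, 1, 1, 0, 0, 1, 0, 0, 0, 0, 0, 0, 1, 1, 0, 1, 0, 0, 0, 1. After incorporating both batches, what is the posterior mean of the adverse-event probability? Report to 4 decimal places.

The Beta prior is conjugate to a Binomial/Bernoulli likelihood; the update adds successes to α and failures to β.
After batch 1: Beta(10.20+19, 8.74+11) = Beta(29.20, 19.74).
After batch 2: Beta(29.20+15, 19.74+26) = Beta(44.20, 45.74).
Posterior mean = α/(α+β) = 44.20/89.94 = 0.4914.

0.4914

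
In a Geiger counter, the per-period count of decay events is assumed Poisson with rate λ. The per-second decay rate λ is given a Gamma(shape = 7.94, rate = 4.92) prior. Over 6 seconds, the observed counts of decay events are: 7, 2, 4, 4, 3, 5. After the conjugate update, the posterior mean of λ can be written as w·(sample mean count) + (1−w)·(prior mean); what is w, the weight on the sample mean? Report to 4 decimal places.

With a Gamma(shape α, rate β) prior, the Poisson likelihood is conjugate: the posterior is Gamma(α + ΣXᵢ, β + n).
Posterior mean = (α₀+S)/(β₀+n) = [n/(β₀+n)]·(S/n) + [β₀/(β₀+n)]·(α₀/β₀), so only n and β₀ enter the weight.
Weight on data w = n/(β₀+n) = 6/(4.92+6) = 6/10.92 = 0.5495.

0.5495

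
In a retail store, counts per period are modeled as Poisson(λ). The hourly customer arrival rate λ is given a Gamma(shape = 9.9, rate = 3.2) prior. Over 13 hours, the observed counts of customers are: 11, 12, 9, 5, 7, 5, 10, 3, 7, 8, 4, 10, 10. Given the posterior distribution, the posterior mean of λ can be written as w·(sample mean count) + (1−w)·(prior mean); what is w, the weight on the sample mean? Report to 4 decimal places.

With a Gamma(shape α, rate β) prior, the Poisson likelihood is conjugate: the posterior is Gamma(α + ΣXᵢ, β + n).
Posterior mean = (α₀+S)/(β₀+n) = [n/(β₀+n)]·(S/n) + [β₀/(β₀+n)]·(α₀/β₀), so only n and β₀ enter the weight.
Weight on data w = n/(β₀+n) = 13/(3.2+13) = 13/16.2 = 0.8025.

0.8025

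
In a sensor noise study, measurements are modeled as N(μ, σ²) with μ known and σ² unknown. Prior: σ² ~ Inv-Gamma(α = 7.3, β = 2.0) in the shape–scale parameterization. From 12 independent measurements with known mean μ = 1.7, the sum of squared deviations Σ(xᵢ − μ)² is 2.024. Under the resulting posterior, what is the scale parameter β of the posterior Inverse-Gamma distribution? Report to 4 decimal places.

With known mean μ and an Inverse-Gamma(α, β) prior on σ², the Normal likelihood is conjugate: posterior is Inv-Gamma(α + n/2, β + Σ(xᵢ−μ)²/2).
Posterior: Inv-Gamma(7.3 + 12/2, 2.0 + 2.024/2) = Inv-Gamma(13.30, 3.0120).
Posterior β = 3.0120.

3.0120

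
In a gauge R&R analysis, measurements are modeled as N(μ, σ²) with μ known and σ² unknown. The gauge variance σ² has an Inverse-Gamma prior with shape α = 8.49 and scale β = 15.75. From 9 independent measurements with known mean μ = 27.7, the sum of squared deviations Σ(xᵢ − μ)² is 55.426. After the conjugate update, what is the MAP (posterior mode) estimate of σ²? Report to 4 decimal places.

3.1067

With known mean μ and an Inverse-Gamma(α, β) prior on σ², the Normal likelihood is conjugate: posterior is Inv-Gamma(α + n/2, β + Σ(xᵢ−μ)²/2).
Posterior: Inv-Gamma(8.49 + 9/2, 15.75 + 55.426/2) = Inv-Gamma(12.99, 43.4630).
Mode = β/(α+1) = 43.4630/13.99 = 3.1067.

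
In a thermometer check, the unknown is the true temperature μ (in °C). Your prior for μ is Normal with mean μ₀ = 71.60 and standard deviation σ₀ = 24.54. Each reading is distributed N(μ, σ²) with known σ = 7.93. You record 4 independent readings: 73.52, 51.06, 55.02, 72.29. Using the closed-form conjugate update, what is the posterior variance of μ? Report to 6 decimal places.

For Normal data with known variance σ², a Normal(μ₀, σ₀²) prior on μ is conjugate. Posterior precision = 1/σ₀² + n/σ²; posterior mean is the precision-weighted average of μ₀ and x̄.
σ₀² = 24.54² = 602.2116, σ² = 7.93² = 62.8849; σ² + n·σ₀² = 62.8849 + 4·602.2116 = 2471.7313.
Posterior precision = 1/σ₀² + n/σ² = 1/602.2116 + 4/62.8849 = (σ² + n·σ₀²)/(σ₀²σ²) = 2471.7313/(602.2116·62.8849); posterior variance σₙ² = σ₀²σ²/(σ² + n·σ₀²) = 602.2116·62.8849/2471.7313 = 15.321251.

15.321251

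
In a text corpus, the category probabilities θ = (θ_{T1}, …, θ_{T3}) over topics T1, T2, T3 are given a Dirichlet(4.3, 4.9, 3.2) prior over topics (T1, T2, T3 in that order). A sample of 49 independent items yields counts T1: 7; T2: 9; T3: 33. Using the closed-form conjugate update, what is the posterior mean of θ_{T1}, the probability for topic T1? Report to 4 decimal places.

The Dirichlet prior is conjugate to the Multinomial likelihood: each posterior αⱼ = prior αⱼ + observed count nⱼ.
Posterior concentration: (11.3, 13.9, 36.2), total = 61.4.
E[θ_{T1}|data] = α_{T1}/Σα = 11.3/61.4 = 0.1840.

0.1840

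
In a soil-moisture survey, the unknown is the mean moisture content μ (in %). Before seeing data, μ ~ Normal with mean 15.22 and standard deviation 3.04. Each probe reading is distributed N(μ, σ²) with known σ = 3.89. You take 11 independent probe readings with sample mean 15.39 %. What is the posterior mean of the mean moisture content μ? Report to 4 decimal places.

15.3680

For Normal data with known variance σ², a Normal(μ₀, σ₀²) prior on μ is conjugate. Posterior precision = 1/σ₀² + n/σ²; posterior mean is the precision-weighted average of μ₀ and x̄.
n·x̄ = 11·15.39 = 169.29.
σ₀² = 3.04² = 9.2416, σ² = 3.89² = 15.1321; σ² + n·σ₀² = 15.1321 + 11·9.2416 = 116.7897.
Posterior mean = (μ₀/σ₀² + n·x̄/σ²)/(1/σ₀² + n/σ²) = (σ²·μ₀ + σ₀²·n·x̄)/(σ² + n·σ₀²) = (15.1321·15.22 + 9.2416·169.29)/116.7897 = 1794.821026/116.7897 = 15.3680.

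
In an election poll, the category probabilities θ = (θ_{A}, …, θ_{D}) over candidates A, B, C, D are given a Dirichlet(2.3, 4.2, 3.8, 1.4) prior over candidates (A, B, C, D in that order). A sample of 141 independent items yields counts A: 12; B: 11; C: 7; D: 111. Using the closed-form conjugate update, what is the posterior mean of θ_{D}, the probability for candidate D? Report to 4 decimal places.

0.7361

The Dirichlet prior is conjugate to the Multinomial likelihood: each posterior αⱼ = prior αⱼ + observed count nⱼ.
Posterior concentration: (14.3, 15.2, 10.8, 112.4), total = 152.7.
E[θ_{D}|data] = α_{D}/Σα = 112.4/152.7 = 0.7361.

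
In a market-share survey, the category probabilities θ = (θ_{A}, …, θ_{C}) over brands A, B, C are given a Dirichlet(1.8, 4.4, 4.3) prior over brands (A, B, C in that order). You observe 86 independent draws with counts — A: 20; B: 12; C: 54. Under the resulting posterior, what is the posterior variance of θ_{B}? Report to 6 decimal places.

0.001447

The Dirichlet prior is conjugate to the Multinomial likelihood: each posterior αⱼ = prior αⱼ + observed count nⱼ.
Posterior concentration: (21.8, 16.4, 58.3), total = 96.5.
Var[θ_j] = α_j(Σα−α_j)/((Σα)²(Σα+1)) = 16.4·80.1/(96.5²·97.5) = 0.001447.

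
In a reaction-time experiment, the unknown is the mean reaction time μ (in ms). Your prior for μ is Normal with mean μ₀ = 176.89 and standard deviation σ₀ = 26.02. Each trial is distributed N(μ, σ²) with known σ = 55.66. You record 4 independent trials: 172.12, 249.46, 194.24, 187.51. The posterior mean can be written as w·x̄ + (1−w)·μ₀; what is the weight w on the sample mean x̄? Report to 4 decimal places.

0.4664

For Normal data with known variance σ², a Normal(μ₀, σ₀²) prior on μ is conjugate. Posterior precision = 1/σ₀² + n/σ²; posterior mean is the precision-weighted average of μ₀ and x̄.
σ₀² = 26.02² = 677.0404, σ² = 55.66² = 3098.0356. Prior precision 1/σ₀² = 1/677.0404; data precision n/σ² = 4/3098.0356.
w = (n/σ²)/(1/σ₀² + n/σ²) = n·σ₀²/(σ² + n·σ₀²) = 4·677.0404/(3098.0356 + 4·677.0404) = 2708.1616/5806.1972 = 0.4664.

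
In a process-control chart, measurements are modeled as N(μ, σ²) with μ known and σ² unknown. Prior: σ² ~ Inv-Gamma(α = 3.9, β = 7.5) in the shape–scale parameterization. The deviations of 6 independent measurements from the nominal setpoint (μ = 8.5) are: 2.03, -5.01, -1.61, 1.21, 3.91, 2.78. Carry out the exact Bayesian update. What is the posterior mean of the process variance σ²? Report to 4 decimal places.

With known mean μ and an Inverse-Gamma(α, β) prior on σ², the Normal likelihood is conjugate: posterior is Inv-Gamma(α + n/2, β + Σ(xᵢ−μ)²/2).
Σ(xᵢ−μ)² = (2.03)² + (-5.01)² + (-1.61)² + (1.21)² + (3.91)² + (2.78)² = 56.2937.
Posterior: Inv-Gamma(3.9 + 6/2, 7.5 + 56.2937/2) = Inv-Gamma(6.90, 35.64685).
E[σ²|data] = β/(α−1) = 35.64685/5.90 = 6.0418.

6.0418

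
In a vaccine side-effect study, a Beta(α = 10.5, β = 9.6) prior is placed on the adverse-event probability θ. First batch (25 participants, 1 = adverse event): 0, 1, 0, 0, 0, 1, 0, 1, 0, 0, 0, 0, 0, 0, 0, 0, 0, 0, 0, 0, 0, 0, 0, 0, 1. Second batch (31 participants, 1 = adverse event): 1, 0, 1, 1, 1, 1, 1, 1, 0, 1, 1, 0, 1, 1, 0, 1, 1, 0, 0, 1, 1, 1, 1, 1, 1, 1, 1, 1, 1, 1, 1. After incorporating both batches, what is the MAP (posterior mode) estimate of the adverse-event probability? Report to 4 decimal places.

0.5196

The Beta prior is conjugate to a Binomial/Bernoulli likelihood; the update adds successes to α and failures to β.
After batch 1: Beta(10.5+4, 9.6+21) = Beta(14.5, 30.6).
After batch 2: Beta(14.5+25, 30.6+6) = Beta(39.5, 36.6).
Mode of Beta(a,b) for a,b>1 is (a−1)/(a+b−2) = 38.5/74.1 = 0.5196.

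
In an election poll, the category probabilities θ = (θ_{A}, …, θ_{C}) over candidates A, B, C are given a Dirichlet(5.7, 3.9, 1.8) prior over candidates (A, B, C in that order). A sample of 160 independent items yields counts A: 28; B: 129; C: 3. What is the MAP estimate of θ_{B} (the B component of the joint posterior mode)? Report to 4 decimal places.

0.7833

The Dirichlet prior is conjugate to the Multinomial likelihood: each posterior αⱼ = prior αⱼ + observed count nⱼ.
Posterior concentration: (33.7, 132.9, 4.8), total = 171.4.
Joint mode component: (α_{B}−1)/(Σα−K) = 131.9/168.4 = 0.7833.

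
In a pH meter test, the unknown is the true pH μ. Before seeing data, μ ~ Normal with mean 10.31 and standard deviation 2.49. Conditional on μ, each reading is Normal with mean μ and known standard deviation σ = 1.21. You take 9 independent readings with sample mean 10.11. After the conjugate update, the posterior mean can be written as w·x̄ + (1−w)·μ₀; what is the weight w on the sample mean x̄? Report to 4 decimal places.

0.9744

For Normal data with known variance σ², a Normal(μ₀, σ₀²) prior on μ is conjugate. Posterior precision = 1/σ₀² + n/σ²; posterior mean is the precision-weighted average of μ₀ and x̄.
σ₀² = 2.49² = 6.2001, σ² = 1.21² = 1.4641. Prior precision 1/σ₀² = 1/6.2001; data precision n/σ² = 9/1.4641.
w = (n/σ²)/(1/σ₀² + n/σ²) = n·σ₀²/(σ² + n·σ₀²) = 9·6.2001/(1.4641 + 9·6.2001) = 55.8009/57.265 = 0.9744.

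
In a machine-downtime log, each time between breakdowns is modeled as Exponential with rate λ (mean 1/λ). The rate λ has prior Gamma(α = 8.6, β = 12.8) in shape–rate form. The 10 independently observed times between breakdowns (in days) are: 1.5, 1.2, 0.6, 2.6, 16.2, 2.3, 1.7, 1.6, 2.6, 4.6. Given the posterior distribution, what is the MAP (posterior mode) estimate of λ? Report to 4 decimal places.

0.3690

With a Gamma(shape α, rate β) prior on the exponential rate λ, the posterior after n observations with total T = Σxᵢ is Gamma(α+n, β+T).
Sum of observations T = 34.9 days; n = 10.
Posterior: Gamma(8.6+10, 12.8+34.9) = Gamma(18.6, 47.7).
Mode = (α−1)/β = 0.3690.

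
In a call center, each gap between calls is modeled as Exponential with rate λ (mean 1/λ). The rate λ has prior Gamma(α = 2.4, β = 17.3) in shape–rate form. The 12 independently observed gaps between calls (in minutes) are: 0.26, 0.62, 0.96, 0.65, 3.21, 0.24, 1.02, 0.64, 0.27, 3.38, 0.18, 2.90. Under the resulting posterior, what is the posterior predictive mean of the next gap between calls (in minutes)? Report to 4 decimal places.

2.3604

With a Gamma(shape α, rate β) prior on the exponential rate λ, the posterior after n observations with total T = Σxᵢ is Gamma(α+n, β+T).
Sum of observations T = 14.33 minutes; n = 12.
Posterior: Gamma(2.4+12, 17.3+14.33) = Gamma(14.4, 31.63).
The predictive distribution for the next observation is Lomax; its mean is β/(α−1) = 31.63/13.4 = 2.3604.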